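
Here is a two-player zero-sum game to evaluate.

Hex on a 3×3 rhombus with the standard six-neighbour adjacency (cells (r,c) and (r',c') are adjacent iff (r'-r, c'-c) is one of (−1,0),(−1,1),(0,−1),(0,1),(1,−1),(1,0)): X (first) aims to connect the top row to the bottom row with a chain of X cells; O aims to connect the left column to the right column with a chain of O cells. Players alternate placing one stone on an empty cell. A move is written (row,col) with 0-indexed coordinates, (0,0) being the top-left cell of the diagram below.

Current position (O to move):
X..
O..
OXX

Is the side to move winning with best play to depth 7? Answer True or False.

O winning at [X../O../OXX]: True

ply 1, O at X../O../OXX | (0,1)=-1→XO./O../OXX; (0,2)=+1→X.O/O../OXX*; (1,1)=+1→X../OO./OXX; (1,2)=-1→X../O.O/OXX
ply 2, X at X.O/O../OXX | (0,1)=-1→XXO/O../OXX*; (1,1)=-1→X.O/OX./OXX; (1,2)=-1→X.O/O.X/OXX
ply 3, O at XXO/O../OXX | (1,1)=+1→XXO/OO./OXX*; (1,2)=-1→XXO/O.O/OXX
ply 4: XXO/OO./OXX is terminal -1 (X); from X../O../OXX depth 7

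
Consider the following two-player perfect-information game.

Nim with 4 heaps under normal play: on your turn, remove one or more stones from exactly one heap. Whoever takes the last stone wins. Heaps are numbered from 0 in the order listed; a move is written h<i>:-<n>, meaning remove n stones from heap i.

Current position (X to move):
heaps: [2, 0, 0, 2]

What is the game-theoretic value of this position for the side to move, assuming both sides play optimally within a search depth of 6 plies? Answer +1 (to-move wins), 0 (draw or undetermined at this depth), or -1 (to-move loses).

p1 X@[(2,0,0,2)]: h0:-1[(1,0,0,2)]-1* h0:-2[(0,0,0,2)]-1 h3:-1[(2,0,0,1)]-1 h3:-2[(2,0,0,0)]-1
p2 O@[(1,0,0,2)]: h0:-1[(0,0,0,2)]-1 h3:-1[(1,0,0,1)]+1* h3:-2[(1,0,0,0)]-1
p3 X@[(1,0,0,1)]: h0:-1[(0,0,0,1)]-1* h3:-1[(1,0,0,0)]-1
p4 O@[(0,0,0,1)]: h3:-1[(0,0,0,0)]+1*
p5 X@[(0,0,0,0)] terminal -1; root [(2,0,0,2)] d6

value((2,0,0,2), X) = -1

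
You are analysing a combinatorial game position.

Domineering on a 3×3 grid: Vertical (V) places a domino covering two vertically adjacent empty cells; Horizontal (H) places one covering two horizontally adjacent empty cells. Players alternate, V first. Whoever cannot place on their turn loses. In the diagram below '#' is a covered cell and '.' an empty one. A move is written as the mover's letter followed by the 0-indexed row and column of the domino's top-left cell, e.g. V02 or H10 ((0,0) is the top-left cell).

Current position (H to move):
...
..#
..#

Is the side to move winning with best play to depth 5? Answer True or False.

p1 H@[.../..#/..#]: H00[##./..#/..#]-1 H01[.##/..#/..#]-1 H10[.../###/..#]+1* H20[.../..#/###]-1
p2 V@[.../###/..#] terminal -1; root [.../..#/..#] d5

H winning at [.../..#/..#]: True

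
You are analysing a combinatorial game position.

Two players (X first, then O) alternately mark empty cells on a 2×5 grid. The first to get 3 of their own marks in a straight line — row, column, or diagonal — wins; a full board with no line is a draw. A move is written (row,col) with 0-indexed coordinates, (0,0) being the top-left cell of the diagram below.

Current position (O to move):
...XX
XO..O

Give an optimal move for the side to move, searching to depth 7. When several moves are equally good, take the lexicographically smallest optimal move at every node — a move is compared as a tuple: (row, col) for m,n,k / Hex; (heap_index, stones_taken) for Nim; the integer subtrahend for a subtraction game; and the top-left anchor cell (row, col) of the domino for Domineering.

O's best at [...XX/XO..O]: (0,2)

[...XX/XO..O] O move#1: (0,0):-1/O..XX/XO..O, (0,1):-1/.O.XX/XO..O, (0,2):+0/..OXX/XO..O*, (1,2):-1/...XX/XOO.O, (1,3):-1/...XX/XO.OO
[..OXX/XO..O] X move#2: (0,0):+0/X.OXX/XO..O*, (0,1):+0/.XOXX/XO..O, (1,2):+0/..OXX/XOX.O, (1,3):+0/..OXX/XO.XO
[X.OXX/XO..O] O move#3: (0,1):+0/XOOXX/XO..O*, (1,2):+0/X.OXX/XOO.O, (1,3):+0/X.OXX/XO.OO
[XOOXX/XO..O] X move#4: (1,2):+0/XOOXX/XOX.O*, (1,3):+0/XOOXX/XO.XO
[XOOXX/XOX.O] O move#5: (1,3):+0/XOOXX/XOXOO*
[XOOXX/XOXOO] end (terminal +0, X#6); searched ...XX/XO..O to 7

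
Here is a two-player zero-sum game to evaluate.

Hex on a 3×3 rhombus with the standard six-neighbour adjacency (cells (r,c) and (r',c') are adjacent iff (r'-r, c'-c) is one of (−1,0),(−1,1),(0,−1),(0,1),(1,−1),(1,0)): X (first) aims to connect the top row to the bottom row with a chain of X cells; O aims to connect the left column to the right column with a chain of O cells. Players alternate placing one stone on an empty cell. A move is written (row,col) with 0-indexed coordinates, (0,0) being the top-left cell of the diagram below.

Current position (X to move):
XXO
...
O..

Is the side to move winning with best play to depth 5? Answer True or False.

p1 X@[XXO/.../O..]: (1,0)[XXO/X../O..]-1* (1,1)[XXO/.X./O..]-1 (1,2)[XXO/..X/O..]-1 (2,1)[XXO/.../OX.]-1 (2,2)[XXO/.../O.X]-1
p2 O@[XXO/X../O..]: (1,1)[XXO/XO./O..]+1* (1,2)[XXO/X.O/O..]+1 (2,1)[XXO/X../OO.]+1 (2,2)[XXO/X../O.O]+1
p3 X@[XXO/XO./O..] terminal -1; root [XXO/.../O..] d5

X winning at [XXO/.../O..]: False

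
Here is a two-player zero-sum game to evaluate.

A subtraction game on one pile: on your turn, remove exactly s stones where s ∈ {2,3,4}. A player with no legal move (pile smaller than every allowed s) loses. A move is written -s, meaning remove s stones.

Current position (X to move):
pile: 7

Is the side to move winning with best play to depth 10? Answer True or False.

p1 X@[7]: -2[5]-1* -3[4]-1 -4[3]-1
p2 O@[5]: -2[3]-1 -3[2]-1 -4[1]+1*
p3 X@[1] terminal -1; root [7] d10

X winning at [7]: False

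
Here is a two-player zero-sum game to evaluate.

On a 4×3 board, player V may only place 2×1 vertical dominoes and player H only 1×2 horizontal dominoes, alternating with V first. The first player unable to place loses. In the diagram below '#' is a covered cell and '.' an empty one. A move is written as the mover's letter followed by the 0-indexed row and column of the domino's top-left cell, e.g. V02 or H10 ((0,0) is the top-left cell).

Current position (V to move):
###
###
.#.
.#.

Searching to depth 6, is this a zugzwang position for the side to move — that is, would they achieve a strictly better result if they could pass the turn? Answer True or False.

p1 V@[###/###/.#./.#.]: V20[###/###/##./##.]+1* V22[###/###/.##/.##]+1
p2 H@[###/###/##./##.] terminal -1; root [###/###/.#./.#.] d6
if V skipped the turn, H would face:
~ p1 H@[###/###/.#./.#.] terminal -1; root [###/###/.#./.#.] d6
compare (V): move=+1 vs pass=+1

zugzwang(###/###/.#./.#., V) = False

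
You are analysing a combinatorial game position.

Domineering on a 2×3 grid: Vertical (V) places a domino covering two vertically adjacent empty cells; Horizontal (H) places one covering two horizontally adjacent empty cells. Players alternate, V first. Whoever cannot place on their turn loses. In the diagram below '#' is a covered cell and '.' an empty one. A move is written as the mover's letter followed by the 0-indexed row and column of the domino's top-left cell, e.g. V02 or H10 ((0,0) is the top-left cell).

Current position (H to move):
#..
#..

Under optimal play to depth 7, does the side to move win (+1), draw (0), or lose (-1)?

p1 H@[#../#..]: H01[###/#..]+1* H11[#../###]+1
p2 V@[###/#..] terminal -1; root [#../#..] d7

value(#../#.., H) = +1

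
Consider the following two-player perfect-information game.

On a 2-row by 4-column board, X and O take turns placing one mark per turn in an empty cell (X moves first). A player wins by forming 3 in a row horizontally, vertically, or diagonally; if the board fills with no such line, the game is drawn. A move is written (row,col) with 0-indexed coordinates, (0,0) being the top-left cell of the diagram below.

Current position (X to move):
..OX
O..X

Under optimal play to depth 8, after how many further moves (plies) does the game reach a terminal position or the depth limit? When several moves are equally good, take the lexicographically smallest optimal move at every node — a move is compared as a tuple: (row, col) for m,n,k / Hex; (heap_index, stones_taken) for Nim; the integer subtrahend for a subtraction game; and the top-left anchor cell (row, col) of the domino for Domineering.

p1 X@[..OX/O..X]: (0,0)[X.OX/O..X]+0* (0,1)[.XOX/O..X]+0 (1,1)[..OX/OX.X]+0 (1,2)[..OX/O.XX]+0
p2 O@[X.OX/O..X]: (0,1)[XOOX/O..X]+0* (1,1)[X.OX/OO.X]+0 (1,2)[X.OX/O.OX]+0
p3 X@[XOOX/O..X]: (1,1)[XOOX/OX.X]+0* (1,2)[XOOX/O.XX]+0
p4 O@[XOOX/OX.X]: (1,2)[XOOX/OXOX]+0*
p5 X@[XOOX/OXOX] terminal +0; root [..OX/O..X] d8

PV length from [..OX/O..X]: 4 plies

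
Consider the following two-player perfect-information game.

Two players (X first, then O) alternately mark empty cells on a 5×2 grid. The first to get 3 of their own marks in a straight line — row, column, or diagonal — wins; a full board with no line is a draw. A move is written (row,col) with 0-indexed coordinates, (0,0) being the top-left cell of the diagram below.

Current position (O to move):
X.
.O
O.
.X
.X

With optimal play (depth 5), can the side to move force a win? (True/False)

O winning at [X./.O/O./.X/.X]: True

[X./.O/O./.X/.X] O move#1: (0,1):-1/XO/.O/O./.X/.X, (1,0):-1/X./OO/O./.X/.X, (2,1):+1/X./.O/OO/.X/.X*, (3,0):-1/X./.O/O./OX/.X, (4,0):-1/X./.O/O./.X/OX
[X./.O/OO/.X/.X] X move#2: (0,1):-1/XX/.O/OO/.X/.X*, (1,0):-1/X./XO/OO/.X/.X, (3,0):-1/X./.O/OO/XX/.X, (4,0):-1/X./.O/OO/.X/XX
[XX/.O/OO/.X/.X] O move#3: (1,0):+0/XX/OO/OO/.X/.X, (3,0):+1/XX/.O/OO/OX/.X*, (4,0):+0/XX/.O/OO/.X/OX
[XX/.O/OO/OX/.X] X move#4: (1,0):-1/XX/XO/OO/OX/.X*, (4,0):-1/XX/.O/OO/OX/XX
[XX/XO/OO/OX/.X] O move#5: (4,0):+1/XX/XO/OO/OX/OX*
[XX/XO/OO/OX/OX] end (terminal -1, X#6); searched X./.O/O./.X/.X to 5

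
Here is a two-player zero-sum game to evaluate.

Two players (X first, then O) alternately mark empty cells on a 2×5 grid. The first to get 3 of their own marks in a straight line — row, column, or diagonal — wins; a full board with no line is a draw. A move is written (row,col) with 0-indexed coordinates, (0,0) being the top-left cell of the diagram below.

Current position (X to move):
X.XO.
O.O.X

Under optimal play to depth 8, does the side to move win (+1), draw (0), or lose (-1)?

value(X.XO./O.O.X, X) = +1

[X.XO./O.O.X] X move#1: (0,1):+1/XXXO./O.O.X*, (0,4):-1/X.XOX/O.O.X, (1,1):+0/X.XO./OXO.X, (1,3):-1/X.XO./O.OXX
[XXXO./O.O.X] end (terminal -1, O#2); searched X.XO./O.O.X to 8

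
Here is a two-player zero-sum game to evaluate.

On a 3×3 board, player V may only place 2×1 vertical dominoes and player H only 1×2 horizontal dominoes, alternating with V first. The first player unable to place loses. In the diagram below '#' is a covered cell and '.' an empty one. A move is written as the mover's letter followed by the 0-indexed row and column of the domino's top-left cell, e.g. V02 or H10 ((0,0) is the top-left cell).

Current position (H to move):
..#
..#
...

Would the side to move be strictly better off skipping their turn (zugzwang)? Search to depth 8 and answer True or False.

[..#/..#/...] H move#1: H00:-1/###/..#/..., H10:+1/..#/###/...*, H20:-1/..#/..#/##., H21:-1/..#/..#/.##
[..#/###/...] end (terminal -1, V#2); searched ..#/..#/... to 8
if H skipped the turn, V would face:
~ [..#/..#/...] V move#1: V00:+1/#.#/#.#/...*, V01:+1/.##/.##/..., V10:+1/..#/#.#/#.., V11:+1/..#/.##/.#.
~ [#.#/#.#/...] H move#2: H20:-1/#.#/#.#/##.*, H21:-1/#.#/#.#/.##
~ [#.#/#.#/##.] V move#3: V01:+1/###/###/##.*
~ [###/###/##.] end (terminal -1, H#4); searched ..#/..#/... to 8
compare (H): move=+1 vs pass=-1

zugzwang(..#/..#/..., H) = False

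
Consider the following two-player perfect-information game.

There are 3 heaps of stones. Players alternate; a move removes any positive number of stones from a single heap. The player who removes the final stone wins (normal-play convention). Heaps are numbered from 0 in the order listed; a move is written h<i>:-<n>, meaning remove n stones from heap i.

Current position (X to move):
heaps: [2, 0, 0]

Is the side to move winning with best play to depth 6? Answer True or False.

p1 X@[(2,0,0)]: h0:-1[(1,0,0)]-1 h0:-2[(0,0,0)]+1*
p2 O@[(0,0,0)] terminal -1; root [(2,0,0)] d6

X winning at [(2,0,0)]: True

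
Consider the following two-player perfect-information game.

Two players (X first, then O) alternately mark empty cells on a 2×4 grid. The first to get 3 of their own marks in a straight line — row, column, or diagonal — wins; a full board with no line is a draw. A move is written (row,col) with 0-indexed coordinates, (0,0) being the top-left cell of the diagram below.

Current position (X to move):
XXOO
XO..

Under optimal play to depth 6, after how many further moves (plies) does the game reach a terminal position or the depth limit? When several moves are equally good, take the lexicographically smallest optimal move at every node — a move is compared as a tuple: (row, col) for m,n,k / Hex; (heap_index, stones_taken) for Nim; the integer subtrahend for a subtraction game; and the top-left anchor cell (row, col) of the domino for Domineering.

PV length from [XXOO/XO..]: 2 plies

ply 1, X at XXOO/XO.. | (1,2)=+0→XXOO/XOX.*; (1,3)=+0→XXOO/XO.X
ply 2, O at XXOO/XOX. | (1,3)=+0→XXOO/XOXO*
ply 3: XXOO/XOXO is terminal +0 (X); from XXOO/XO.. depth 6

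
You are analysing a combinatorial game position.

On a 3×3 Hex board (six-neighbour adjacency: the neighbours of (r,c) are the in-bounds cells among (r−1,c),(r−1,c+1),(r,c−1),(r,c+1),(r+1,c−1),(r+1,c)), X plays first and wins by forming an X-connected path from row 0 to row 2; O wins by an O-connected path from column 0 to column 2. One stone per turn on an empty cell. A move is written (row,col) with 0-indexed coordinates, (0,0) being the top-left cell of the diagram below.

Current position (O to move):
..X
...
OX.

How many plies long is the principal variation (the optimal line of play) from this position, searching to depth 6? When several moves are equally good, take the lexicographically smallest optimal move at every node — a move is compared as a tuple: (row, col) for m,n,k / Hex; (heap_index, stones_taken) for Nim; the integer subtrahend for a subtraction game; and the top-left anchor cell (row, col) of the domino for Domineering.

PV length from [..X/.../OX.]: 4 plies

[..X/.../OX.] O move#1: (0,0):-1/O.X/.../OX.*, (0,1):-1/.OX/.../OX., (1,0):-1/..X/O../OX., (1,1):-1/..X/.O./OX., (1,2):-1/..X/..O/OX., (2,2):-1/..X/.../OXO
[O.X/.../OX.] X move#2: (0,1):+1/OXX/.../OX.*, (1,0):+1/O.X/X../OX., (1,1):+1/O.X/.X./OX., (1,2):+1/O.X/..X/OX., (2,2):+1/O.X/.../OXX
[OXX/.../OX.] O move#3: (1,0):-1/OXX/O../OX.*, (1,1):-1/OXX/.O./OX., (1,2):-1/OXX/..O/OX., (2,2):-1/OXX/.../OXO
[OXX/O../OX.] X move#4: (1,1):+1/OXX/OX./OX.*, (1,2):+1/OXX/O.X/OX., (2,2):+1/OXX/O../OXX
[OXX/OX./OX.] end (terminal -1, O#5); searched ..X/.../OX. to 6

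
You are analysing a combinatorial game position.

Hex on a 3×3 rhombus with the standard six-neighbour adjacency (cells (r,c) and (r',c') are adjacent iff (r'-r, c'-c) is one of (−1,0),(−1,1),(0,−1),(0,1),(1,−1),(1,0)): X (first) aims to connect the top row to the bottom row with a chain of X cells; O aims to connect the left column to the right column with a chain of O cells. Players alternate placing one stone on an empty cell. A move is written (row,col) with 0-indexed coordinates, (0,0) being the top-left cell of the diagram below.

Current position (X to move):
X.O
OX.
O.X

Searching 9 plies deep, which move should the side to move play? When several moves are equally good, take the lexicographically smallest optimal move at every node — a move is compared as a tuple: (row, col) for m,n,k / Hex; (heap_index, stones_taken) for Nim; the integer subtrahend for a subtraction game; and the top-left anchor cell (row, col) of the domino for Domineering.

[X.O/OX./O.X] X move#1: (0,1):+1/XXO/OX./O.X*, (1,2):-1/X.O/OXX/O.X, (2,1):-1/X.O/OX./OXX
[XXO/OX./O.X] O move#2: (1,2):-1/XXO/OXO/O.X*, (2,1):-1/XXO/OX./OOX
[XXO/OXO/O.X] X move#3: (2,1):+1/XXO/OXO/OXX*
[XXO/OXO/OXX] end (terminal -1, O#4); searched X.O/OX./O.X to 9

X's best at [X.O/OX./O.X]: (0,1)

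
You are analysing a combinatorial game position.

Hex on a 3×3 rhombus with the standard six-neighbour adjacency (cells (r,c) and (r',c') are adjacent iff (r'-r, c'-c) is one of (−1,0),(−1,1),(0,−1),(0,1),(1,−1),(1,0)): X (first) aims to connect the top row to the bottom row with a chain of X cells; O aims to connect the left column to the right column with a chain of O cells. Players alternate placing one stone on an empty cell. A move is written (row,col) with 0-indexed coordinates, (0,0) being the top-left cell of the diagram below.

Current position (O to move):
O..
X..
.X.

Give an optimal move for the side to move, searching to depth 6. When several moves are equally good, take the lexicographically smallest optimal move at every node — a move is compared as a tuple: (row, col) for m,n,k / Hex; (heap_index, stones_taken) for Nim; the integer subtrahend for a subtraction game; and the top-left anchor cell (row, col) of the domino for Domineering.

ply 1, O at O../X../.X. | (0,1)=-1→OO./X../.X.; (0,2)=-1→O.O/X../.X.; (1,1)=+1→O../XO./.X.*; (1,2)=-1→O../X.O/.X.; (2,0)=-1→O../X../OX.; (2,2)=-1→O../X../.XO
ply 2, X at O../XO./.X. | (0,1)=-1→OX./XO./.X.*; (0,2)=-1→O.X/XO./.X.; (1,2)=-1→O../XOX/.X.; (2,0)=-1→O../XO./XX.; (2,2)=-1→O../XO./.XX
ply 3, O at OX./XO./.X. | (0,2)=-1→OXO/XO./.X.; (1,2)=-1→OX./XOO/.X.; (2,0)=+1→OX./XO./OX.*; (2,2)=-1→OX./XO./.XO
ply 4, X at OX./XO./OX. | (0,2)=-1→OXX/XO./OX.*; (1,2)=-1→OX./XOX/OX.; (2,2)=-1→OX./XO./OXX
ply 5, O at OXX/XO./OX. | (1,2)=+1→OXX/XOO/OX.*; (2,2)=-1→OXX/XO./OXO
ply 6: OXX/XOO/OX. is terminal -1 (X); from O../X../.X. depth 6

O's best at [O../X../.X.]: (1,1)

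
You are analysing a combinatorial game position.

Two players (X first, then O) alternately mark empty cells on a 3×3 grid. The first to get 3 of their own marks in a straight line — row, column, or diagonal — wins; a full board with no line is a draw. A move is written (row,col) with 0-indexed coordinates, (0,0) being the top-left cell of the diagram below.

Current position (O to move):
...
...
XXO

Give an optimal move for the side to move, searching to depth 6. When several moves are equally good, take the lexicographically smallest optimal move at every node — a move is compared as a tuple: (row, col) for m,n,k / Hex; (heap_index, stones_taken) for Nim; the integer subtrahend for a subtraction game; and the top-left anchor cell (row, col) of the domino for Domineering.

[.../.../XXO] O move#1: (0,0):-1/O../.../XXO, (0,1):+0/.O./.../XXO, (0,2):+1/..O/.../XXO*, (1,0):-1/.../O../XXO, (1,1):+0/.../.O./XXO, (1,2):+1/.../..O/XXO
[..O/.../XXO] X move#2: (0,0):-1/X.O/.../XXO*, (0,1):-1/.XO/.../XXO, (1,0):-1/..O/X../XXO, (1,1):-1/..O/.X./XXO, (1,2):-1/..O/..X/XXO
[X.O/.../XXO] O move#3: (0,1):-1/XOO/.../XXO, (1,0):+0/X.O/O../XXO, (1,1):-1/X.O/.O./XXO, (1,2):+1/X.O/..O/XXO*
[X.O/..O/XXO] end (terminal -1, X#4); searched .../.../XXO to 6

O's best at [.../.../XXO]: (0,2)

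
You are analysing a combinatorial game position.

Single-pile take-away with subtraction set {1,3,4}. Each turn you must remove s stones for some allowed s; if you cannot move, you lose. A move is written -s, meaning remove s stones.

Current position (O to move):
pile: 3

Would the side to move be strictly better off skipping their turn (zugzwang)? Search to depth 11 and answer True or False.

zugzwang(3, O) = False

[3] O move#1: -1:+1/2*, -3:+1/0
[2] X move#2: -1:-1/1*
[1] O move#3: -1:+1/0*
[0] end (terminal -1, X#4); searched 3 to 11
suppose O passes — search the same position with X to move:
pass> [3] X move#1: -1:+1/2*, -3:+1/0
pass> [2] O move#2: -1:-1/1*
pass> [1] X move#3: -1:+1/0*
pass> [0] end (terminal -1, O#4); searched 3 to 11
for O: play +1, pass -1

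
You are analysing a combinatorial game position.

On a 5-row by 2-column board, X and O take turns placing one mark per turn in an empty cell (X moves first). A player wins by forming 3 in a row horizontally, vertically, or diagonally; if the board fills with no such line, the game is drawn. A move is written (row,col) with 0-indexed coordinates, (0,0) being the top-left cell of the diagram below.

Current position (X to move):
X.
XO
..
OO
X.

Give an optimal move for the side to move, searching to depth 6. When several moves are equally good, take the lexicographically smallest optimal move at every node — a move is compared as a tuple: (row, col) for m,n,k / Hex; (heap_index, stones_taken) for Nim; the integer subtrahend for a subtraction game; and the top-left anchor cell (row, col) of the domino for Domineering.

X's best at [X./XO/../OO/X.]: (2,0)

p1 X@[X./XO/../OO/X.]: (0,1)[XX/XO/../OO/X.]-1 (2,0)[X./XO/X./OO/X.]+1* (2,1)[X./XO/.X/OO/X.]+0 (4,1)[X./XO/../OO/XX]-1
p2 O@[X./XO/X./OO/X.] terminal -1; root [X./XO/../OO/X.] d6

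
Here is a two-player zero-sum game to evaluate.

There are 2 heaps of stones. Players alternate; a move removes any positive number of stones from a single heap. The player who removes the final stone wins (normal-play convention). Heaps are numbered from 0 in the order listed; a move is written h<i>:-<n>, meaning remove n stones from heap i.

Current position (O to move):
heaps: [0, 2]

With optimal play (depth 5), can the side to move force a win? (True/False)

O winning at [(0,2)]: True

[(0,2)] O move#1: h1:-1:-1/(0,1), h1:-2:+1/(0,0)*
[(0,0)] end (terminal -1, X#2); searched (0,2) to 5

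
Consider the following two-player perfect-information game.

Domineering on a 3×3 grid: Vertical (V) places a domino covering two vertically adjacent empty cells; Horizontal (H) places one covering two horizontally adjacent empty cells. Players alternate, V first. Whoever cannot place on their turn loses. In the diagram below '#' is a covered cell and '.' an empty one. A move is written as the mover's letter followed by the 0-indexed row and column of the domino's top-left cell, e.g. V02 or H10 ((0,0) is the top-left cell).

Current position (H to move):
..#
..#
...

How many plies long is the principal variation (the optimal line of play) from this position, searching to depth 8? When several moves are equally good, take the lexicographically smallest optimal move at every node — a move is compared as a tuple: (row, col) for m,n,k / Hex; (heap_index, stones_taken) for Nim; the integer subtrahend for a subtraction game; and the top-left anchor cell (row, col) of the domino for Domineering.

PV length from [..#/..#/...]: 1 ply

[..#/..#/...] H move#1: H00:-1/###/..#/..., H10:+1/..#/###/...*, H20:-1/..#/..#/##., H21:-1/..#/..#/.##
[..#/###/...] end (terminal -1, V#2); searched ..#/..#/... to 8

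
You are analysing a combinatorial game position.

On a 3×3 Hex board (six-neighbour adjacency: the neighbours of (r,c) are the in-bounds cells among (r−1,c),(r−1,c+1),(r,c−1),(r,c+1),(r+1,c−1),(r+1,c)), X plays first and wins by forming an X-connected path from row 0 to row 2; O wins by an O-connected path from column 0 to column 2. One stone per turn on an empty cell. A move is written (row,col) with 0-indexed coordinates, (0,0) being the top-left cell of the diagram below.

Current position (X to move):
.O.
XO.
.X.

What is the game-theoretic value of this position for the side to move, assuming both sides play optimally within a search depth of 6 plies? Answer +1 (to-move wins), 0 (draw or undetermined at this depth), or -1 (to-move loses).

[.O./XO./.X.] X move#1: (0,0):-1/XO./XO./.X.*, (0,2):-1/.OX/XO./.X., (1,2):-1/.O./XOX/.X., (2,0):-1/.O./XO./XX., (2,2):-1/.O./XO./.XX
[XO./XO./.X.] O move#2: (0,2):-1/XOO/XO./.X., (1,2):-1/XO./XOO/.X., (2,0):+1/XO./XO./OX.*, (2,2):-1/XO./XO./.XO
[XO./XO./OX.] X move#3: (0,2):-1/XOX/XO./OX.*, (1,2):-1/XO./XOX/OX., (2,2):-1/XO./XO./OXX
[XOX/XO./OX.] O move#4: (1,2):+1/XOX/XOO/OX.*, (2,2):-1/XOX/XO./OXO
[XOX/XOO/OX.] end (terminal -1, X#5); searched .O./XO./.X. to 6

value(.O./XO./.X., X) = -1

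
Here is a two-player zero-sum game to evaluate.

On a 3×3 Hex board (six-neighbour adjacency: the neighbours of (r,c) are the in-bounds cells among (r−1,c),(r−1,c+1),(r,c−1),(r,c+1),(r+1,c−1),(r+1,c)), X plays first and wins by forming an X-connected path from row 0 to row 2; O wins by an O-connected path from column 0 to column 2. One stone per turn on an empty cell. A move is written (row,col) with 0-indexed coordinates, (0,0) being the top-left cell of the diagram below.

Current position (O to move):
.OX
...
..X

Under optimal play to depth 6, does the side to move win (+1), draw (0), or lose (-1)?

value(.OX/.../..X, O) = -1

[.OX/.../..X] O move#1: (0,0):-1/OOX/.../..X*, (1,0):-1/.OX/O../..X, (1,1):-1/.OX/.O./..X, (1,2):-1/.OX/..O/..X, (2,0):-1/.OX/.../O.X, (2,1):-1/.OX/.../.OX
[OOX/.../..X] X move#2: (1,0):+1/OOX/X../..X*, (1,1):+1/OOX/.X./..X, (1,2):+1/OOX/..X/..X, (2,0):+1/OOX/.../X.X, (2,1):+1/OOX/.../.XX
[OOX/X../..X] O move#3: (1,1):-1/OOX/XO./..X*, (1,2):-1/OOX/X.O/..X, (2,0):-1/OOX/X../O.X, (2,1):-1/OOX/X../.OX
[OOX/XO./..X] X move#4: (1,2):+1/OOX/XOX/..X*, (2,0):-1/OOX/XO./X.X, (2,1):-1/OOX/XO./.XX
[OOX/XOX/..X] end (terminal -1, O#5); searched .OX/.../..X to 6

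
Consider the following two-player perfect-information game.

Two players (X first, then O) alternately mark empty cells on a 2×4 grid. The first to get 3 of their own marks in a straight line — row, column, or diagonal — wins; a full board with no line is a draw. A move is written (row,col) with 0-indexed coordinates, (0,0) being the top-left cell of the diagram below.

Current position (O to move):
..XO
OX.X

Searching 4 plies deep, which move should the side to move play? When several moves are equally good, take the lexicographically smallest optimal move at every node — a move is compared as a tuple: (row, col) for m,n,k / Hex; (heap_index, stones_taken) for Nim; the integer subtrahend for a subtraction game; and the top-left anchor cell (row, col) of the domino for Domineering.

O's best at [..XO/OX.X]: (1,2)

p1 O@[..XO/OX.X]: (0,0)[O.XO/OX.X]-1 (0,1)[.OXO/OX.X]-1 (1,2)[..XO/OXOX]+0*
p2 X@[..XO/OXOX]: (0,0)[X.XO/OXOX]+0* (0,1)[.XXO/OXOX]+0
p3 O@[X.XO/OXOX]: (0,1)[XOXO/OXOX]+0*
p4 X@[XOXO/OXOX] terminal +0; root [..XO/OX.X] d4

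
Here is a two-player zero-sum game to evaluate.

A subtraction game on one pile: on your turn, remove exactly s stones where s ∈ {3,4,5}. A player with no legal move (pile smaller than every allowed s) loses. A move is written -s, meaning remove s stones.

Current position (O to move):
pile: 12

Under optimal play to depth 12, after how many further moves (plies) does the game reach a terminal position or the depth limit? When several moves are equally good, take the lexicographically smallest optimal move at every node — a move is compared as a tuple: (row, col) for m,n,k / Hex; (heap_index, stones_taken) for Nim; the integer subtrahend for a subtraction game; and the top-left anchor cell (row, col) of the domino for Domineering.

p1 O@[12]: -3[9]+1* -4[8]+1 -5[7]-1
p2 X@[9]: -3[6]-1* -4[5]-1 -5[4]-1
p3 O@[6]: -3[3]-1 -4[2]+1* -5[1]+1
p4 X@[2] terminal -1; root [12] d12

PV length from [12]: 3 plies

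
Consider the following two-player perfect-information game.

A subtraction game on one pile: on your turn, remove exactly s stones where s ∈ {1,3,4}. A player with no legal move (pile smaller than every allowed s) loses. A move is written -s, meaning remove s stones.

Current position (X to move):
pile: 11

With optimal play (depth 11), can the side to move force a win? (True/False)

ply 1, X at 11 | -1=-1→10; -3=-1→8; -4=+1→7*
ply 2, O at 7 | -1=-1→6*; -3=-1→4; -4=-1→3
ply 3, X at 6 | -1=-1→5; -3=-1→3; -4=+1→2*
ply 4, O at 2 | -1=-1→1*
ply 5, X at 1 | -1=+1→0*
ply 6: 0 is terminal -1 (O); from 11 depth 11

X winning at [11]: True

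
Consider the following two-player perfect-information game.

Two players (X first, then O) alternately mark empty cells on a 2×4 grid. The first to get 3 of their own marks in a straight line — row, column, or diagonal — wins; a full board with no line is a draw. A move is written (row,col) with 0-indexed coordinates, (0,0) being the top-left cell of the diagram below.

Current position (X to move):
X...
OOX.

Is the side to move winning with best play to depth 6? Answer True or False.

X winning at [X.../OOX.]: False

p1 X@[X.../OOX.]: (0,1)[XX../OOX.]+0* (0,2)[X.X./OOX.]+0 (0,3)[X..X/OOX.]+0 (1,3)[X.../OOXX]+0
p2 O@[XX../OOX.]: (0,2)[XXO./OOX.]+0* (0,3)[XX.O/OOX.]-1 (1,3)[XX../OOXO]-1
p3 X@[XXO./OOX.]: (0,3)[XXOX/OOX.]+0* (1,3)[XXO./OOXX]+0
p4 O@[XXOX/OOX.]: (1,3)[XXOX/OOXO]+0*
p5 X@[XXOX/OOXO] terminal +0; root [X.../OOX.] d6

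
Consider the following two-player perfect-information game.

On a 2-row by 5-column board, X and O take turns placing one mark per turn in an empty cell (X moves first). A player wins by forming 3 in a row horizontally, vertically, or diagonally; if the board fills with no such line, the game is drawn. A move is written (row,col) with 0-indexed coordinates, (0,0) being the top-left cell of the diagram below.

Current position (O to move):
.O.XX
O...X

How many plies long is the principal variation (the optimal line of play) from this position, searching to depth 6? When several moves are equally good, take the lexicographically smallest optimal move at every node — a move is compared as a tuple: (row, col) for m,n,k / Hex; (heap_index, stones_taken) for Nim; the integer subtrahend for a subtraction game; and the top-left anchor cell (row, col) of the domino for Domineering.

PV length from [.O.XX/O...X]: 5 plies

[.O.XX/O...X] O move#1: (0,0):-1/OO.XX/O...X, (0,2):+0/.OOXX/O...X*, (1,1):-1/.O.XX/OO..X, (1,2):-1/.O.XX/O.O.X, (1,3):-1/.O.XX/O..OX
[.OOXX/O...X] X move#2: (0,0):+0/XOOXX/O...X*, (1,1):-1/.OOXX/OX..X, (1,2):-1/.OOXX/O.X.X, (1,3):-1/.OOXX/O..XX
[XOOXX/O...X] O move#3: (1,1):+0/XOOXX/OO..X*, (1,2):+0/XOOXX/O.O.X, (1,3):+0/XOOXX/O..OX
[XOOXX/OO..X] X move#4: (1,2):+0/XOOXX/OOX.X*, (1,3):-1/XOOXX/OO.XX
[XOOXX/OOX.X] O move#5: (1,3):+0/XOOXX/OOXOX*
[XOOXX/OOXOX] end (terminal +0, X#6); searched .O.XX/O...X to 6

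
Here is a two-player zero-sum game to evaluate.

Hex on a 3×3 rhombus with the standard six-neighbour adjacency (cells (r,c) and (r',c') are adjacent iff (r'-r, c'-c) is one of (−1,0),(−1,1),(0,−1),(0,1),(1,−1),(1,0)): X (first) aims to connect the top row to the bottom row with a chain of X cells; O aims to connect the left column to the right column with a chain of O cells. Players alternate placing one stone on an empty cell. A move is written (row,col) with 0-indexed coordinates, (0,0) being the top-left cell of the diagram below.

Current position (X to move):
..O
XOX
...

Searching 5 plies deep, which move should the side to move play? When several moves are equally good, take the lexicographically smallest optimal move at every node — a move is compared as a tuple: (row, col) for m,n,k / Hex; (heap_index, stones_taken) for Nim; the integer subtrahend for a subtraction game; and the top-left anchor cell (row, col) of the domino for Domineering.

ply 1, X at ..O/XOX/... | (0,0)=-1→X.O/XOX/...; (0,1)=-1→.XO/XOX/...; (2,0)=+1→..O/XOX/X..*; (2,1)=-1→..O/XOX/.X.; (2,2)=-1→..O/XOX/..X
ply 2, O at ..O/XOX/X.. | (0,0)=-1→O.O/XOX/X..*; (0,1)=-1→.OO/XOX/X..; (2,1)=-1→..O/XOX/XO.; (2,2)=-1→..O/XOX/X.O
ply 3, X at O.O/XOX/X.. | (0,1)=+1→OXO/XOX/X..*; (2,1)=-1→O.O/XOX/XX.; (2,2)=-1→O.O/XOX/X.X
ply 4: OXO/XOX/X.. is terminal -1 (O); from ..O/XOX/... depth 5

X's best at [..O/XOX/...]: (2,0)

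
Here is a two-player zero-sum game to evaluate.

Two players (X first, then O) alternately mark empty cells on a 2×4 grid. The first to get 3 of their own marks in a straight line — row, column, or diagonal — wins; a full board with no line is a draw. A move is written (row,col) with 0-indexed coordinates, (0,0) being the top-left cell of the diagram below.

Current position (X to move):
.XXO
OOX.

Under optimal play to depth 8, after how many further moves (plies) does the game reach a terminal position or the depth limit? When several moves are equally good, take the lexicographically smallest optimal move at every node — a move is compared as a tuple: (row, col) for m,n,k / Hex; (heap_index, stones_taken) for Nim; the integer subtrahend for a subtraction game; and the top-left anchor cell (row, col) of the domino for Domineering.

PV length from [.XXO/OOX.]: 1 ply

p1 X@[.XXO/OOX.]: (0,0)[XXXO/OOX.]+1* (1,3)[.XXO/OOXX]+0
p2 O@[XXXO/OOX.] terminal -1; root [.XXO/OOX.] d8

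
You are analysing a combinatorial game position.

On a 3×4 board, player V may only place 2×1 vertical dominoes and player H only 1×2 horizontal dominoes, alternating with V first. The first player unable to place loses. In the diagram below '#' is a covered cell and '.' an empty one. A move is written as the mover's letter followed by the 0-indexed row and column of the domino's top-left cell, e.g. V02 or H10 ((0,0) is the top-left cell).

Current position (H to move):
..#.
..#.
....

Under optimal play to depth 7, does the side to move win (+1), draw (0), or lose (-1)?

p1 H@[..#./..#./....]: H00[###./..#./....]-1 H10[..#./###./....]+1* H20[..#./..#./##..]-1 H21[..#./..#./.##.]-1 H22[..#./..#./..##]-1
p2 V@[..#./###./....]: V03[..##/####/....]-1* V13[..#./####/...#]-1
p3 H@[..##/####/....]: H00[####/####/....]+1* H20[..##/####/##..]+1 H21[..##/####/.##.]+1 H22[..##/####/..##]+1
p4 V@[####/####/....] terminal -1; root [..#./..#./....] d7

value(..#./..#./...., H) = +1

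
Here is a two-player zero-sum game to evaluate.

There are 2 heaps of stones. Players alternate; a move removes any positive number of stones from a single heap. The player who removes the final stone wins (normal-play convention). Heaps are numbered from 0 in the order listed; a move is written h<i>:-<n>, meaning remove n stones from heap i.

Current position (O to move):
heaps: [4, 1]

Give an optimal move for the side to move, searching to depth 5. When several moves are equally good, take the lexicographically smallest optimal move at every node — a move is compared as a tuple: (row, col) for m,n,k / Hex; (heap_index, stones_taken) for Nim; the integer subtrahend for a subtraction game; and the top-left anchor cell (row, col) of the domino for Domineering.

O's best at [(4,1)]: h0:-3

ply 1, O at (4,1) | h0:-1=-1→(3,1); h0:-2=-1→(2,1); h0:-3=+1→(1,1)*; h0:-4=-1→(0,1); h1:-1=-1→(4,0)
ply 2, X at (1,1) | h0:-1=-1→(0,1)*; h1:-1=-1→(1,0)
ply 3, O at (0,1) | h1:-1=+1→(0,0)*
ply 4: (0,0) is terminal -1 (X); from (4,1) depth 5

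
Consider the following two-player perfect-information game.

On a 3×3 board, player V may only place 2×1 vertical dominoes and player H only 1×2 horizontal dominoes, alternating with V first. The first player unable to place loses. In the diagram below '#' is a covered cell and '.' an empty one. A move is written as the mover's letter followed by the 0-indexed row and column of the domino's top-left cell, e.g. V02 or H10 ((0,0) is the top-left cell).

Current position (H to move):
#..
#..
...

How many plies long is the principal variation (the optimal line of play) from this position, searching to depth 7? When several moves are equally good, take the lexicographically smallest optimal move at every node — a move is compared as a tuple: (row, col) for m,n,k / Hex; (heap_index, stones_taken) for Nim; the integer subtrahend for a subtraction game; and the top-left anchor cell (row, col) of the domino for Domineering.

PV length from [#../#../...]: 1 ply

[#../#../...] H move#1: H01:-1/###/#../..., H11:+1/#../###/...*, H20:-1/#../#../##., H21:-1/#../#../.##
[#../###/...] end (terminal -1, V#2); searched #../#../... to 7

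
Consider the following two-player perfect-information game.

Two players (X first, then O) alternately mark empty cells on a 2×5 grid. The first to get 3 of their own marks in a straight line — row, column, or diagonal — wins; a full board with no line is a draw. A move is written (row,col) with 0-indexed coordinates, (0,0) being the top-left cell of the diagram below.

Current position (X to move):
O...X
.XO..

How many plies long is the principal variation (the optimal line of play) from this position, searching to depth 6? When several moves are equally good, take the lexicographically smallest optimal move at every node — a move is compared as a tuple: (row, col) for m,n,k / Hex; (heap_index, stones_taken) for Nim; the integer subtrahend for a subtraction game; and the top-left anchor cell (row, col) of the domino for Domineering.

ply 1, X at O...X/.XO.. | (0,1)=+0→OX..X/.XO..*; (0,2)=+0→O.X.X/.XO..; (0,3)=+0→O..XX/.XO..; (1,0)=+0→O...X/XXO..; (1,3)=+0→O...X/.XOX.; (1,4)=+0→O...X/.XO.X
ply 2, O at OX..X/.XO.. | (0,2)=+0→OXO.X/.XO..*; (0,3)=+0→OX.OX/.XO..; (1,0)=+0→OX..X/OXO..; (1,3)=+0→OX..X/.XOO.; (1,4)=+0→OX..X/.XO.O
ply 3, X at OXO.X/.XO.. | (0,3)=+0→OXOXX/.XO..*; (1,0)=+0→OXO.X/XXO..; (1,3)=+0→OXO.X/.XOX.; (1,4)=+0→OXO.X/.XO.X
ply 4, O at OXOXX/.XO.. | (1,0)=+0→OXOXX/OXO..*; (1,3)=+0→OXOXX/.XOO.; (1,4)=+0→OXOXX/.XO.O
ply 5, X at OXOXX/OXO.. | (1,3)=+0→OXOXX/OXOX.*; (1,4)=+0→OXOXX/OXO.X
ply 6, O at OXOXX/OXOX. | (1,4)=+0→OXOXX/OXOXO*
ply 7: OXOXX/OXOXO is terminal +0 (X); from O...X/.XO.. depth 6

PV length from [O...X/.XO..]: 6 plies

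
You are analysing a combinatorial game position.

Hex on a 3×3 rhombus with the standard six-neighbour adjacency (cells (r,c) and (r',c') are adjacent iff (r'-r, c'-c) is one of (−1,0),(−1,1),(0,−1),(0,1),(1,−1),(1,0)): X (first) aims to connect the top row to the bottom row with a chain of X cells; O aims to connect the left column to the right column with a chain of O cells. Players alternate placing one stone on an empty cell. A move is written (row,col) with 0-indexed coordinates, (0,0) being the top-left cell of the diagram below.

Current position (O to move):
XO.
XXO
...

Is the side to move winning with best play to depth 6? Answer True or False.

p1 O@[XO./XXO/...]: (0,2)[XOO/XXO/...]-1* (2,0)[XO./XXO/O..]-1 (2,1)[XO./XXO/.O.]-1 (2,2)[XO./XXO/..O]-1
p2 X@[XOO/XXO/...]: (2,0)[XOO/XXO/X..]+1* (2,1)[XOO/XXO/.X.]+1 (2,2)[XOO/XXO/..X]+1
p3 O@[XOO/XXO/X..] terminal -1; root [XO./XXO/...] d6

O winning at [XO./XXO/...]: False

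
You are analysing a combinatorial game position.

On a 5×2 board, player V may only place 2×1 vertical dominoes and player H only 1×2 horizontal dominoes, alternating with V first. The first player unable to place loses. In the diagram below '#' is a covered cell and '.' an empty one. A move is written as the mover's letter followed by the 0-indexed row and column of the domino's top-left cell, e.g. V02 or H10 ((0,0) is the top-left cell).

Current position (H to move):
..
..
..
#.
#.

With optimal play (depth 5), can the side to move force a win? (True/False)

H winning at [../../../#./#.]: True

p1 H@[../../../#./#.]: H00[##/../../#./#.]-1 H10[../##/../#./#.]+1* H20[../../##/#./#.]-1
p2 V@[../##/../#./#.]: V21[../##/.#/##/#.]-1* V31[../##/../##/##]-1
p3 H@[../##/.#/##/#.]: H00[##/##/.#/##/#.]+1*
p4 V@[##/##/.#/##/#.] terminal -1; root [../../../#./#.] d5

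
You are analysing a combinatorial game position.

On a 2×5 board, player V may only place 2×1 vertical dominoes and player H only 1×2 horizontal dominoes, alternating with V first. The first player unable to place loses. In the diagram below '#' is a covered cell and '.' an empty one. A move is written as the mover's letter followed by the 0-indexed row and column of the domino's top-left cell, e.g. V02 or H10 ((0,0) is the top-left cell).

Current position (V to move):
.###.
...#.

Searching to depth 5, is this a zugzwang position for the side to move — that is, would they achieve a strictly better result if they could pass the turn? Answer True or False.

ply 1, V at .###./...#. | V00=+1→####./#..#.*; V04=-1→.####/...##
ply 2, H at ####./#..#. | H11=-1→####./####.*
ply 3, V at ####./####. | V04=+1→#####/#####*
ply 4: #####/##### is terminal -1 (H); from .###./...#. depth 5
suppose V passes — search the same position with H to move:
pass> ply 1, H at .###./...#. | H10=-1→.###./##.#.*; H11=-1→.###./.###.
pass> ply 2, V at .###./##.#. | V04=+1→.####/##.##*
pass> ply 3: .####/##.## is terminal -1 (H); from .###./...#. depth 5
for V: play +1, pass +1

zugzwang(.###./...#., V) = False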